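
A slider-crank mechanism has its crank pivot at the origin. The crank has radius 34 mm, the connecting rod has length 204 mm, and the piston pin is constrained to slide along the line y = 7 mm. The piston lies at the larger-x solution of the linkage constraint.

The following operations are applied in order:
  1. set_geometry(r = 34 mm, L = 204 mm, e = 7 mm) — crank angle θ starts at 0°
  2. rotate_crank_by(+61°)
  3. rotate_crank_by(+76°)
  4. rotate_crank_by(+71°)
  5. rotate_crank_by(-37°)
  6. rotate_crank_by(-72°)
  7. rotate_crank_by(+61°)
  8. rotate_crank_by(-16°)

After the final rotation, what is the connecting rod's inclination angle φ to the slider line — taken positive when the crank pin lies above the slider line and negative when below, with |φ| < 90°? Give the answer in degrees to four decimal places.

set_geometry: r = 34 mm, L = 204 mm, e = 7 mm; θ ← 0°
rotate_crank_by(+61°): θ ← 0° +61° = 61°
rotate_crank_by(+76°): θ ← 61° +76° = 137°
rotate_crank_by(+71°): θ ← 137° +71° = 208°
rotate_crank_by(-37°): θ ← 208° -37° = 171°
rotate_crank_by(-72°): θ ← 171° -72° = 99°
rotate_crank_by(+61°): θ ← 99° +61° = 160°
rotate_crank_by(-16°): θ ← 160° -16° = 144°
crank pin P = (r cos θ, r sin θ) = (-27.506578, 19.984699)
h = r sin θ − e = 19.984699 − 7 = 12.984699
sin φ = h / L = 12.984699 / 204 = 0.06365048
φ = arcsin(0.06365048) = 3.649371°

3.6494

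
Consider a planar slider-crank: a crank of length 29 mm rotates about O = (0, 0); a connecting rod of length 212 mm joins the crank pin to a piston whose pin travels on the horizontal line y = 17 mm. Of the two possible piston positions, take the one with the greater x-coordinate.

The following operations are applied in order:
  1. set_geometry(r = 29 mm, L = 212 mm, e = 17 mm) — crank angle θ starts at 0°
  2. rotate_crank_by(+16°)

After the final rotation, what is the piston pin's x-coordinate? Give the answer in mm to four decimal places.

239.6852

set_geometry: r = 29 mm, L = 212 mm, e = 17 mm; θ ← 0°
rotate_crank_by(+16°): θ ← 0° +16° = 16°
crank pin P = (r cos θ, r sin θ) = (27.876589, 7.993483)
h = r sin θ − e = 7.993483 − 17 = -9.006517
x = r cos θ + √(L² − h²) = 27.876589 + √(44944.0 − 81.1173) = 27.876589 + 211.808599 = 239.685188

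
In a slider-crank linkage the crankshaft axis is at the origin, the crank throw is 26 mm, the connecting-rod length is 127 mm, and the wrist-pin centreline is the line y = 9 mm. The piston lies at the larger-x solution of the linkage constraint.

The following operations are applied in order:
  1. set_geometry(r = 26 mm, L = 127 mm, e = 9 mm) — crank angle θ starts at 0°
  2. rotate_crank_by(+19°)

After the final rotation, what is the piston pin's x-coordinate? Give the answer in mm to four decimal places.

set_geometry: r = 26 mm, L = 127 mm, e = 9 mm; θ ← 0°
rotate_crank_by(+19°): θ ← 0° +19° = 19°
crank pin P = (r cos θ, r sin θ) = (24.583483, 8.464772)
h = r sin θ − e = 8.464772 − 9 = -0.535228
x = r cos θ + √(L² − h²) = 24.583483 + √(16129.0 − 0.2865) = 24.583483 + 126.998872 = 151.582355

151.5824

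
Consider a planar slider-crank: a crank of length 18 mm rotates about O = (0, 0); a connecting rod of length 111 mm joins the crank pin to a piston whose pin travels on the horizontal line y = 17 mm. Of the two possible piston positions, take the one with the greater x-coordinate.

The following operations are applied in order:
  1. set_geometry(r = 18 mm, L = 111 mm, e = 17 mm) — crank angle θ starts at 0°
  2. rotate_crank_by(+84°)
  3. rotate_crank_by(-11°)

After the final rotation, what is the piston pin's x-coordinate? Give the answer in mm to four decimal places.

set_geometry: r = 18 mm, L = 111 mm, e = 17 mm; θ ← 0°
rotate_crank_by(+84°): θ ← 0° +84° = 84°
rotate_crank_by(-11°): θ ← 84° -11° = 73°
crank pin P = (r cos θ, r sin θ) = (5.262691, 17.213486)
h = r sin θ − e = 17.213486 − 17 = 0.213486
x = r cos θ + √(L² − h²) = 5.262691 + √(12321.0 − 0.0456) = 5.262691 + 110.999795 = 116.262485

116.2625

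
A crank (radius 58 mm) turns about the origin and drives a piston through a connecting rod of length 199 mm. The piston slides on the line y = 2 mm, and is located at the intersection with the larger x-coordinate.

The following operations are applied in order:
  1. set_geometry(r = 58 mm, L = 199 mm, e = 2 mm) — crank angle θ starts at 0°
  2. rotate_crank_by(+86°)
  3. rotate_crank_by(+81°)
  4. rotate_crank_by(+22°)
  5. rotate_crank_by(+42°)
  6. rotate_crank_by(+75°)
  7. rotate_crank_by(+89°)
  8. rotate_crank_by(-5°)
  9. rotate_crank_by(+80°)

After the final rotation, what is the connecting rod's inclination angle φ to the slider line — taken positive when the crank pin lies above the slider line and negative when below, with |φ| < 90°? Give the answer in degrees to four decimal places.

15.2974

set_geometry: r = 58 mm, L = 199 mm, e = 2 mm; θ ← 0°
rotate_crank_by(+86°): θ ← 0° +86° = 86°
rotate_crank_by(+81°): θ ← 86° +81° = 167°
rotate_crank_by(+22°): θ ← 167° +22° = 189°
rotate_crank_by(+42°): θ ← 189° +42° = 231°
rotate_crank_by(+75°): θ ← 231° +75° = 306°
rotate_crank_by(+89°): θ ← 306° +89° = 395°
rotate_crank_by(-5°): θ ← 395° -5° = 390°
rotate_crank_by(+80°): θ ← 390° +80° = 470°
crank pin P = (r cos θ, r sin θ) = (-19.837168, 54.502172)
h = r sin θ − e = 54.502172 − 2 = 52.502172
sin φ = h / L = 52.502172 / 199 = 0.26383001
φ = arcsin(0.26383001) = 15.297443°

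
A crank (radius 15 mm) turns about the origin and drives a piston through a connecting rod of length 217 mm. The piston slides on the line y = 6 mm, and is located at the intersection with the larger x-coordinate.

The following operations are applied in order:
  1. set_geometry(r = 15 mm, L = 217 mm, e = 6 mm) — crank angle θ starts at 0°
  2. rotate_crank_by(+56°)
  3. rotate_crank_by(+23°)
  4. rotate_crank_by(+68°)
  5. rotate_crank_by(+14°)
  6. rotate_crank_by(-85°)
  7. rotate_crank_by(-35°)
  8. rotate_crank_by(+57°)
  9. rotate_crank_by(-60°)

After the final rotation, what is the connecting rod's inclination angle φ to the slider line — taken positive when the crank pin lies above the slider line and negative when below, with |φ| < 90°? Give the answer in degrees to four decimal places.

set_geometry: r = 15 mm, L = 217 mm, e = 6 mm; θ ← 0°
rotate_crank_by(+56°): θ ← 0° +56° = 56°
rotate_crank_by(+23°): θ ← 56° +23° = 79°
rotate_crank_by(+68°): θ ← 79° +68° = 147°
rotate_crank_by(+14°): θ ← 147° +14° = 161°
rotate_crank_by(-85°): θ ← 161° -85° = 76°
rotate_crank_by(-35°): θ ← 76° -35° = 41°
rotate_crank_by(+57°): θ ← 41° +57° = 98°
rotate_crank_by(-60°): θ ← 98° -60° = 38°
crank pin P = (r cos θ, r sin θ) = (11.820161, 9.234922)
h = r sin θ − e = 9.234922 − 6 = 3.234922
sin φ = h / L = 3.234922 / 217 = 0.01490748
φ = arcsin(0.01490748) = 0.854167°

0.8542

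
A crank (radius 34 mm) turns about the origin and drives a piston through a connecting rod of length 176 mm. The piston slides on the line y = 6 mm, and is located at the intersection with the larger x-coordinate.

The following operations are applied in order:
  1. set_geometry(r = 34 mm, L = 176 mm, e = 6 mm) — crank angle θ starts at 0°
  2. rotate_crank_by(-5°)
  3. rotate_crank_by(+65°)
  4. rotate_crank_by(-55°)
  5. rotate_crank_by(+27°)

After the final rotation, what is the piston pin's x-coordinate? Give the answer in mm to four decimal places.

set_geometry: r = 34 mm, L = 176 mm, e = 6 mm; θ ← 0°
rotate_crank_by(-5°): θ ← 0° -5° = -5°
rotate_crank_by(+65°): θ ← -5° +65° = 60°
rotate_crank_by(-55°): θ ← 60° -55° = 5°
rotate_crank_by(+27°): θ ← 5° +27° = 32°
crank pin P = (r cos θ, r sin θ) = (28.833635, 18.017255)
h = r sin θ − e = 18.017255 − 6 = 12.017255
x = r cos θ + √(L² − h²) = 28.833635 + √(30976.0 − 144.4144) = 28.833635 + 175.589252 = 204.422888

204.4229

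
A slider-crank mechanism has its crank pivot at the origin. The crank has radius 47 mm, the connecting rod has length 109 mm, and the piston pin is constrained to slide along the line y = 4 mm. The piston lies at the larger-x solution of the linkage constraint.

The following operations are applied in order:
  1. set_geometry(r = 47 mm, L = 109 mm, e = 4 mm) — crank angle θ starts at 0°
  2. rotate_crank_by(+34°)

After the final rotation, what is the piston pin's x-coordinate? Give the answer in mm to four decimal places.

145.6630

set_geometry: r = 47 mm, L = 109 mm, e = 4 mm; θ ← 0°
rotate_crank_by(+34°): θ ← 0° +34° = 34°
crank pin P = (r cos θ, r sin θ) = (38.964766, 26.282066)
h = r sin θ − e = 26.282066 − 4 = 22.282066
x = r cos θ + √(L² − h²) = 38.964766 + √(11881.0 − 496.4905) = 38.964766 + 106.698217 = 145.662983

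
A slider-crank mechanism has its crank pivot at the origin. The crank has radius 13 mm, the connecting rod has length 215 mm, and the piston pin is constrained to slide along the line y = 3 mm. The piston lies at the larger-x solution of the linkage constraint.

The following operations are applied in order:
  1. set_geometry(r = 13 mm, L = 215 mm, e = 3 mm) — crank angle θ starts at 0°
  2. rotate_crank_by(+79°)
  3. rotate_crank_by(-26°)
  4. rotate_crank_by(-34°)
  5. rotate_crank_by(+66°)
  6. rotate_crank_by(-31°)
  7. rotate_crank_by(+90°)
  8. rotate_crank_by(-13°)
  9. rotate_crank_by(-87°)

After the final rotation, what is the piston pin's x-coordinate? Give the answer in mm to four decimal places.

set_geometry: r = 13 mm, L = 215 mm, e = 3 mm; θ ← 0°
rotate_crank_by(+79°): θ ← 0° +79° = 79°
rotate_crank_by(-26°): θ ← 79° -26° = 53°
rotate_crank_by(-34°): θ ← 53° -34° = 19°
rotate_crank_by(+66°): θ ← 19° +66° = 85°
rotate_crank_by(-31°): θ ← 85° -31° = 54°
rotate_crank_by(+90°): θ ← 54° +90° = 144°
rotate_crank_by(-13°): θ ← 144° -13° = 131°
rotate_crank_by(-87°): θ ← 131° -87° = 44°
crank pin P = (r cos θ, r sin θ) = (9.351417, 9.030559)
h = r sin θ − e = 9.030559 − 3 = 6.030559
x = r cos θ + √(L² − h²) = 9.351417 + √(46225.0 − 36.3676) = 9.351417 + 214.915407 = 224.266825

224.2668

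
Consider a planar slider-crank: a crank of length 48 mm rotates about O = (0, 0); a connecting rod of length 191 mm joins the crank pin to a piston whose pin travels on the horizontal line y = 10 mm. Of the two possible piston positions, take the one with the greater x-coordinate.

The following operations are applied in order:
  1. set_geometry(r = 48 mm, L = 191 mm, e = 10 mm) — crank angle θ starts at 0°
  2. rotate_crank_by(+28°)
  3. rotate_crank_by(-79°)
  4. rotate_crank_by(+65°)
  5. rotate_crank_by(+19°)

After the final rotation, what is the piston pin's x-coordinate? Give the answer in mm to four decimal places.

230.5728

set_geometry: r = 48 mm, L = 191 mm, e = 10 mm; θ ← 0°
rotate_crank_by(+28°): θ ← 0° +28° = 28°
rotate_crank_by(-79°): θ ← 28° -79° = -51°
rotate_crank_by(+65°): θ ← -51° +65° = 14°
rotate_crank_by(+19°): θ ← 14° +19° = 33°
crank pin P = (r cos θ, r sin θ) = (40.256187, 26.142674)
h = r sin θ − e = 26.142674 − 10 = 16.142674
x = r cos θ + √(L² − h²) = 40.256187 + √(36481.0 − 260.5859) = 40.256187 + 190.316615 = 230.572803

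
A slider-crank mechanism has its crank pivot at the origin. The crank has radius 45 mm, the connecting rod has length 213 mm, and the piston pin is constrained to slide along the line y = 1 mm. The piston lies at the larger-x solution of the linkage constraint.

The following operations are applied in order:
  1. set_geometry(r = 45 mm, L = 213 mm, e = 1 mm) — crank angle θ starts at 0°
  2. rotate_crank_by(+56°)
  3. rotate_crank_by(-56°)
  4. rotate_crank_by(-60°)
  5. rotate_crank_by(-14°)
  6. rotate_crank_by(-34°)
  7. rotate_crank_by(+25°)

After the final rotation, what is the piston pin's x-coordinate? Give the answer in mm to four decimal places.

213.5316

set_geometry: r = 45 mm, L = 213 mm, e = 1 mm; θ ← 0°
rotate_crank_by(+56°): θ ← 0° +56° = 56°
rotate_crank_by(-56°): θ ← 56° -56° = 0°
rotate_crank_by(-60°): θ ← 0° -60° = -60°
rotate_crank_by(-14°): θ ← -60° -14° = -74°
rotate_crank_by(-34°): θ ← -74° -34° = -108°
rotate_crank_by(+25°): θ ← -108° +25° = -83°
crank pin P = (r cos θ, r sin θ) = (5.484120, -44.664577)
h = r sin θ − e = -44.664577 − 1 = -45.664577
x = r cos θ + √(L² − h²) = 5.484120 + √(45369.0 − 2085.2536) = 5.484120 + 208.047462 = 213.531582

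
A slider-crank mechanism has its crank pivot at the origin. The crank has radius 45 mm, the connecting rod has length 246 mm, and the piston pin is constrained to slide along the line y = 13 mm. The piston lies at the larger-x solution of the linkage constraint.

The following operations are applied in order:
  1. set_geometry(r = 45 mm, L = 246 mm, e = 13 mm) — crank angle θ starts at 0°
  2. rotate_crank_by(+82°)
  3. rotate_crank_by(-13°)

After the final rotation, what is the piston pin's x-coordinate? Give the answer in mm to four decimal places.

260.4099

set_geometry: r = 45 mm, L = 246 mm, e = 13 mm; θ ← 0°
rotate_crank_by(+82°): θ ← 0° +82° = 82°
rotate_crank_by(-13°): θ ← 82° -13° = 69°
crank pin P = (r cos θ, r sin θ) = (16.126558, 42.011119)
h = r sin θ − e = 42.011119 − 13 = 29.011119
x = r cos θ + √(L² − h²) = 16.126558 + √(60516.0 − 841.6450) = 16.126558 + 244.283350 = 260.409907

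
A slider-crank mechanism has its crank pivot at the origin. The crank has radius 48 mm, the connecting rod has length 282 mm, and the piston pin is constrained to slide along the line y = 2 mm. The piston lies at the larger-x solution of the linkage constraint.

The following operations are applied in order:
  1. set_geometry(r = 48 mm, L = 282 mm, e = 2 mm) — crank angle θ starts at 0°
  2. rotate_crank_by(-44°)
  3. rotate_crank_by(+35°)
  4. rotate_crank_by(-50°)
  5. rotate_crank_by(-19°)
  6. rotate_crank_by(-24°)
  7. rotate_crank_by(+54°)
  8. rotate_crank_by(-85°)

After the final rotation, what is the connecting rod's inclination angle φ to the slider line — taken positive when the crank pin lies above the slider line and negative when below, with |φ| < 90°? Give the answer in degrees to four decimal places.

set_geometry: r = 48 mm, L = 282 mm, e = 2 mm; θ ← 0°
rotate_crank_by(-44°): θ ← 0° -44° = -44°
rotate_crank_by(+35°): θ ← -44° +35° = -9°
rotate_crank_by(-50°): θ ← -9° -50° = -59°
rotate_crank_by(-19°): θ ← -59° -19° = -78°
rotate_crank_by(-24°): θ ← -78° -24° = -102°
rotate_crank_by(+54°): θ ← -102° +54° = -48°
rotate_crank_by(-85°): θ ← -48° -85° = -133°
crank pin P = (r cos θ, r sin θ) = (-32.735921, -35.104978)
h = r sin θ − e = -35.104978 − 2 = -37.104978
sin φ = h / L = -37.104978 / 282 = -0.13157794
φ = arcsin(-0.13157794) = -7.560785°

-7.5608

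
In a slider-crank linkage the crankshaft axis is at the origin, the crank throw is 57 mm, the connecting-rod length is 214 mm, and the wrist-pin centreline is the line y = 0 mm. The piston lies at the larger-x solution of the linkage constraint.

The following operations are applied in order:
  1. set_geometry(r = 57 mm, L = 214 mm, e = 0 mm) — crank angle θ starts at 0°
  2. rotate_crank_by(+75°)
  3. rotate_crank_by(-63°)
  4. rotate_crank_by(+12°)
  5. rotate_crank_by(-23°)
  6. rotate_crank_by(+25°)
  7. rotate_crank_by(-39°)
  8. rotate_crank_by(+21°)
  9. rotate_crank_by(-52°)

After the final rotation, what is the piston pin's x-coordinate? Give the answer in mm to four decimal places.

set_geometry: r = 57 mm, L = 214 mm, e = 0 mm; θ ← 0°
rotate_crank_by(+75°): θ ← 0° +75° = 75°
rotate_crank_by(-63°): θ ← 75° -63° = 12°
rotate_crank_by(+12°): θ ← 12° +12° = 24°
rotate_crank_by(-23°): θ ← 24° -23° = 1°
rotate_crank_by(+25°): θ ← 1° +25° = 26°
rotate_crank_by(-39°): θ ← 26° -39° = -13°
rotate_crank_by(+21°): θ ← -13° +21° = 8°
rotate_crank_by(-52°): θ ← 8° -52° = -44°
crank pin P = (r cos θ, r sin θ) = (41.002369, -39.595527)
h = r sin θ − e = -39.595527 − 0 = -39.595527
x = r cos θ + √(L² − h²) = 41.002369 + √(45796.0 − 1567.8058) = 41.002369 + 210.305003 = 251.307371

251.3074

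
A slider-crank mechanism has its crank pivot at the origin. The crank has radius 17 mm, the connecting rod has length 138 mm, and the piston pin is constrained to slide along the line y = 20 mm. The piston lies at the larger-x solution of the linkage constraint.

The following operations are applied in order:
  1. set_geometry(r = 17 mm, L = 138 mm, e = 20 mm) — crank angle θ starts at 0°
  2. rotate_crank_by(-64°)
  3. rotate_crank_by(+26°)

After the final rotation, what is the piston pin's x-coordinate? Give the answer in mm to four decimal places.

147.9912

set_geometry: r = 17 mm, L = 138 mm, e = 20 mm; θ ← 0°
rotate_crank_by(-64°): θ ← 0° -64° = -64°
rotate_crank_by(+26°): θ ← -64° +26° = -38°
crank pin P = (r cos θ, r sin θ) = (13.396183, -10.466245)
h = r sin θ − e = -10.466245 − 20 = -30.466245
x = r cos θ + √(L² − h²) = 13.396183 + √(19044.0 − 928.1921) = 13.396183 + 134.594977 = 147.991160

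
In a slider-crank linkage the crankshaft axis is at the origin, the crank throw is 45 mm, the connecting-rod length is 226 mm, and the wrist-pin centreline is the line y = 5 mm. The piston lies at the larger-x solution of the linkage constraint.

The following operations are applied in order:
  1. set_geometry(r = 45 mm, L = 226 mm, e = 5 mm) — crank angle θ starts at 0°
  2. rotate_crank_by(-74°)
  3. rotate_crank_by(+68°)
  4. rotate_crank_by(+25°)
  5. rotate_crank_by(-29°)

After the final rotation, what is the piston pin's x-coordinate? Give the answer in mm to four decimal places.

269.9528

set_geometry: r = 45 mm, L = 226 mm, e = 5 mm; θ ← 0°
rotate_crank_by(-74°): θ ← 0° -74° = -74°
rotate_crank_by(+68°): θ ← -74° +68° = -6°
rotate_crank_by(+25°): θ ← -6° +25° = 19°
rotate_crank_by(-29°): θ ← 19° -29° = -10°
crank pin P = (r cos θ, r sin θ) = (44.316349, -7.814168)
h = r sin θ − e = -7.814168 − 5 = -12.814168
x = r cos θ + √(L² − h²) = 44.316349 + √(51076.0 − 164.2029) = 44.316349 + 225.636427 = 269.952776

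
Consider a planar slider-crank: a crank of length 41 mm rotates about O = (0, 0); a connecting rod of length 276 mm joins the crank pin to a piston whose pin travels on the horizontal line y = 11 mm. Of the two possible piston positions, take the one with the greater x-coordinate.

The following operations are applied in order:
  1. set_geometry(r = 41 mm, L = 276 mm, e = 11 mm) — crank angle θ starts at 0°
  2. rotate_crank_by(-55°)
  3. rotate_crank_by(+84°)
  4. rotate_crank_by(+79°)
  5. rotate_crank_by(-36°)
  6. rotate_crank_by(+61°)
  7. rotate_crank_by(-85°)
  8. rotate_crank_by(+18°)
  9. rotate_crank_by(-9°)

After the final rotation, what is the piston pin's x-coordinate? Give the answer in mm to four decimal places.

set_geometry: r = 41 mm, L = 276 mm, e = 11 mm; θ ← 0°
rotate_crank_by(-55°): θ ← 0° -55° = -55°
rotate_crank_by(+84°): θ ← -55° +84° = 29°
rotate_crank_by(+79°): θ ← 29° +79° = 108°
rotate_crank_by(-36°): θ ← 108° -36° = 72°
rotate_crank_by(+61°): θ ← 72° +61° = 133°
rotate_crank_by(-85°): θ ← 133° -85° = 48°
rotate_crank_by(+18°): θ ← 48° +18° = 66°
rotate_crank_by(-9°): θ ← 66° -9° = 57°
crank pin P = (r cos θ, r sin θ) = (22.330200, 34.385493)
h = r sin θ − e = 34.385493 − 11 = 23.385493
x = r cos θ + √(L² − h²) = 22.330200 + √(76176.0 − 546.8813) = 22.330200 + 275.007488 = 297.337689

297.3377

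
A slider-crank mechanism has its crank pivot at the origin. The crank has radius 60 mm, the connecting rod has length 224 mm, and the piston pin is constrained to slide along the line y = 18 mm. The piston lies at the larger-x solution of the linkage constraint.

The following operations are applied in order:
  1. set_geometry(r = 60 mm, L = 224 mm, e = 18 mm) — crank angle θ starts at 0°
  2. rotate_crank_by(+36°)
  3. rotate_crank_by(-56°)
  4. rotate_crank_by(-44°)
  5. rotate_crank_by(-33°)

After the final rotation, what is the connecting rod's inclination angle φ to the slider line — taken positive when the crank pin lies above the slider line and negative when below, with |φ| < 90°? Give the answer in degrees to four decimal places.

-20.2561

set_geometry: r = 60 mm, L = 224 mm, e = 18 mm; θ ← 0°
rotate_crank_by(+36°): θ ← 0° +36° = 36°
rotate_crank_by(-56°): θ ← 36° -56° = -20°
rotate_crank_by(-44°): θ ← -20° -44° = -64°
rotate_crank_by(-33°): θ ← -64° -33° = -97°
crank pin P = (r cos θ, r sin θ) = (-7.312161, -59.552769)
h = r sin θ − e = -59.552769 − 18 = -77.552769
sin φ = h / L = -77.552769 / 224 = -0.34621772
φ = arcsin(-0.34621772) = -20.256148°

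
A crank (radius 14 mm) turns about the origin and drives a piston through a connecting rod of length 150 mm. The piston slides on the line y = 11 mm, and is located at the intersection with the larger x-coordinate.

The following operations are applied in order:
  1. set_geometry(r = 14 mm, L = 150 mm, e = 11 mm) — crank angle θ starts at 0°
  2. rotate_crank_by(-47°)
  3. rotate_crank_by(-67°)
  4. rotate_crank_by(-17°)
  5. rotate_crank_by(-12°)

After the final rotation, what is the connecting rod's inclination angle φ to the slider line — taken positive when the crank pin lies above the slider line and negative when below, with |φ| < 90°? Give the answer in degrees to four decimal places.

set_geometry: r = 14 mm, L = 150 mm, e = 11 mm; θ ← 0°
rotate_crank_by(-47°): θ ← 0° -47° = -47°
rotate_crank_by(-67°): θ ← -47° -67° = -114°
rotate_crank_by(-17°): θ ← -114° -17° = -131°
rotate_crank_by(-12°): θ ← -131° -12° = -143°
crank pin P = (r cos θ, r sin θ) = (-11.180897, -8.425410)
h = r sin θ − e = -8.425410 − 11 = -19.425410
sin φ = h / L = -19.425410 / 150 = -0.12950274
φ = arcsin(-0.12950274) = -7.440858°

-7.4409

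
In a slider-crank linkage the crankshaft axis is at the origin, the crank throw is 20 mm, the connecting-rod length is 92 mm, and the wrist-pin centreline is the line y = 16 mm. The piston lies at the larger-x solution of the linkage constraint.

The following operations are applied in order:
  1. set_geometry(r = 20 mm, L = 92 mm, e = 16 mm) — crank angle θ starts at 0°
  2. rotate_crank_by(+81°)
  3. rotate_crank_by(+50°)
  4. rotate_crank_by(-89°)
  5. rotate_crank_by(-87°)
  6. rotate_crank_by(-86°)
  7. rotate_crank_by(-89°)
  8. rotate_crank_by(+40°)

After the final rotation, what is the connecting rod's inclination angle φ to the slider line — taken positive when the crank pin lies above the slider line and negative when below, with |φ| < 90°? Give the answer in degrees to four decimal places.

-10.0154

set_geometry: r = 20 mm, L = 92 mm, e = 16 mm; θ ← 0°
rotate_crank_by(+81°): θ ← 0° +81° = 81°
rotate_crank_by(+50°): θ ← 81° +50° = 131°
rotate_crank_by(-89°): θ ← 131° -89° = 42°
rotate_crank_by(-87°): θ ← 42° -87° = -45°
rotate_crank_by(-86°): θ ← -45° -86° = -131°
rotate_crank_by(-89°): θ ← -131° -89° = -220°
rotate_crank_by(+40°): θ ← -220° +40° = -180°
crank pin P = (r cos θ, r sin θ) = (-20.000000, -0.000000)
h = r sin θ − e = -0.000000 − 16 = -16.000000
sin φ = h / L = -16.000000 / 92 = -0.17391304
φ = arcsin(-0.17391304) = -10.015410°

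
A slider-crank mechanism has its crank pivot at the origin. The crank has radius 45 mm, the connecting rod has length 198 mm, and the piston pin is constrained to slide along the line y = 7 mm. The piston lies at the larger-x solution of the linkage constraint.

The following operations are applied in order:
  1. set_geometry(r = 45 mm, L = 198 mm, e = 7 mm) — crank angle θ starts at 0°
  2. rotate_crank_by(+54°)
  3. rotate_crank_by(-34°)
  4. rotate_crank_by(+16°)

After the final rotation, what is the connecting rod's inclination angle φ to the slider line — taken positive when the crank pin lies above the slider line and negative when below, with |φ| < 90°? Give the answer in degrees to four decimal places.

set_geometry: r = 45 mm, L = 198 mm, e = 7 mm; θ ← 0°
rotate_crank_by(+54°): θ ← 0° +54° = 54°
rotate_crank_by(-34°): θ ← 54° -34° = 20°
rotate_crank_by(+16°): θ ← 20° +16° = 36°
crank pin P = (r cos θ, r sin θ) = (36.405765, 26.450336)
h = r sin θ − e = 26.450336 − 7 = 19.450336
sin φ = h / L = 19.450336 / 198 = 0.09823402
φ = arcsin(0.09823402) = 5.637487°

5.6375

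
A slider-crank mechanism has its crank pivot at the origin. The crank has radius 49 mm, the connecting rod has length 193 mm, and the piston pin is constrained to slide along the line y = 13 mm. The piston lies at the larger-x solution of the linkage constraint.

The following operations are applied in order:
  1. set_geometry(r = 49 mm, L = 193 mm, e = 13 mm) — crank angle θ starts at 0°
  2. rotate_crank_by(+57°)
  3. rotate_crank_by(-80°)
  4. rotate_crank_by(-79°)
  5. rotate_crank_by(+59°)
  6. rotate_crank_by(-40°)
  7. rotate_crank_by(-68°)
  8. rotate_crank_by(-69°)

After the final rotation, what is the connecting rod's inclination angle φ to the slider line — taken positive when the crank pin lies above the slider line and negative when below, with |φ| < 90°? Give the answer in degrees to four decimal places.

5.4995

set_geometry: r = 49 mm, L = 193 mm, e = 13 mm; θ ← 0°
rotate_crank_by(+57°): θ ← 0° +57° = 57°
rotate_crank_by(-80°): θ ← 57° -80° = -23°
rotate_crank_by(-79°): θ ← -23° -79° = -102°
rotate_crank_by(+59°): θ ← -102° +59° = -43°
rotate_crank_by(-40°): θ ← -43° -40° = -83°
rotate_crank_by(-68°): θ ← -83° -68° = -151°
rotate_crank_by(-69°): θ ← -151° -69° = -220°
crank pin P = (r cos θ, r sin θ) = (-37.536178, 31.496593)
h = r sin θ − e = 31.496593 − 13 = 18.496593
sin φ = h / L = 18.496593 / 193 = 0.09583727
φ = arcsin(0.09583727) = 5.499512°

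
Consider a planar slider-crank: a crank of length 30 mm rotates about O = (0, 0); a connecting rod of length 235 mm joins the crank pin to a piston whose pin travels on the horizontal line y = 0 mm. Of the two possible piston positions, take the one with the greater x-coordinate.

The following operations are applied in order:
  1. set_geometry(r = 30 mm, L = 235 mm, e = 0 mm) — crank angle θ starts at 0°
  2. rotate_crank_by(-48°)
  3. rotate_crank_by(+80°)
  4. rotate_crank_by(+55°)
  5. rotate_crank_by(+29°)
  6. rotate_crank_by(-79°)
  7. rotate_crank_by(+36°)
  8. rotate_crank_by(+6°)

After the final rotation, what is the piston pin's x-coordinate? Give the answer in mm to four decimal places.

set_geometry: r = 30 mm, L = 235 mm, e = 0 mm; θ ← 0°
rotate_crank_by(-48°): θ ← 0° -48° = -48°
rotate_crank_by(+80°): θ ← -48° +80° = 32°
rotate_crank_by(+55°): θ ← 32° +55° = 87°
rotate_crank_by(+29°): θ ← 87° +29° = 116°
rotate_crank_by(-79°): θ ← 116° -79° = 37°
rotate_crank_by(+36°): θ ← 37° +36° = 73°
rotate_crank_by(+6°): θ ← 73° +6° = 79°
crank pin P = (r cos θ, r sin θ) = (5.724270, 29.448816)
h = r sin θ − e = 29.448816 − 0 = 29.448816
x = r cos θ + √(L² − h²) = 5.724270 + √(55225.0 − 867.2327) = 5.724270 + 233.147523 = 238.871792

238.8718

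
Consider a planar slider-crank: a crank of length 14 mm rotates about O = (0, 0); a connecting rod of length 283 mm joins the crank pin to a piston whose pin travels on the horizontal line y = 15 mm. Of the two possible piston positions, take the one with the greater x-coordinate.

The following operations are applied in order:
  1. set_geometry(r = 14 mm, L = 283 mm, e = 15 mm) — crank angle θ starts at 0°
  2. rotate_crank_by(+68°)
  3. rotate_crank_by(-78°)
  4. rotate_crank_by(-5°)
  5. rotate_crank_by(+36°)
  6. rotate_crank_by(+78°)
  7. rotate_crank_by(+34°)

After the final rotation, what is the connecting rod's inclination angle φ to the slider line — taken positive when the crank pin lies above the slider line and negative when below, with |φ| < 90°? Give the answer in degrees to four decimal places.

set_geometry: r = 14 mm, L = 283 mm, e = 15 mm; θ ← 0°
rotate_crank_by(+68°): θ ← 0° +68° = 68°
rotate_crank_by(-78°): θ ← 68° -78° = -10°
rotate_crank_by(-5°): θ ← -10° -5° = -15°
rotate_crank_by(+36°): θ ← -15° +36° = 21°
rotate_crank_by(+78°): θ ← 21° +78° = 99°
rotate_crank_by(+34°): θ ← 99° +34° = 133°
crank pin P = (r cos θ, r sin θ) = (-9.547977, 10.238952)
h = r sin θ − e = 10.238952 − 15 = -4.761048
sin φ = h / L = -4.761048 / 283 = -0.01682349
φ = arcsin(-0.01682349) = -0.963961°

-0.9640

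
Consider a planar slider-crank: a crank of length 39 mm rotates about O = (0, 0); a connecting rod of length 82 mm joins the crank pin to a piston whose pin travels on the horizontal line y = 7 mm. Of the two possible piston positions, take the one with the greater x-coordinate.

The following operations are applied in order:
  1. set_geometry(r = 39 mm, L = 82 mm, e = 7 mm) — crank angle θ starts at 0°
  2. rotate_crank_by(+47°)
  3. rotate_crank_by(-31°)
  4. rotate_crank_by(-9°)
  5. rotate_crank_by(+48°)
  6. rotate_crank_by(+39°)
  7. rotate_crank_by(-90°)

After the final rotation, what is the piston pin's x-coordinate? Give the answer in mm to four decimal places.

set_geometry: r = 39 mm, L = 82 mm, e = 7 mm; θ ← 0°
rotate_crank_by(+47°): θ ← 0° +47° = 47°
rotate_crank_by(-31°): θ ← 47° -31° = 16°
rotate_crank_by(-9°): θ ← 16° -9° = 7°
rotate_crank_by(+48°): θ ← 7° +48° = 55°
rotate_crank_by(+39°): θ ← 55° +39° = 94°
rotate_crank_by(-90°): θ ← 94° -90° = 4°
crank pin P = (r cos θ, r sin θ) = (38.904998, 2.720502)
h = r sin θ − e = 2.720502 − 7 = -4.279498
x = r cos θ + √(L² − h²) = 38.904998 + √(6724.0 − 18.3141) = 38.904998 + 81.888253 = 120.793250

120.7933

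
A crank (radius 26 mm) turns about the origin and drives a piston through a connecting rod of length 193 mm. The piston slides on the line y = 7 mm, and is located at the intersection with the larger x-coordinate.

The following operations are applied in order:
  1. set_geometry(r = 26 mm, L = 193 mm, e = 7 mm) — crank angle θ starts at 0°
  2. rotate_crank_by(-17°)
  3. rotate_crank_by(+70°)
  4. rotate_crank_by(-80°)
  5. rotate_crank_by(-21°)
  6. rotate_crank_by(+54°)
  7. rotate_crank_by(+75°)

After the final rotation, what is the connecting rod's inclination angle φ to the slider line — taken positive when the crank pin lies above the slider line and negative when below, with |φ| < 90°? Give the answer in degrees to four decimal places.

5.5542

set_geometry: r = 26 mm, L = 193 mm, e = 7 mm; θ ← 0°
rotate_crank_by(-17°): θ ← 0° -17° = -17°
rotate_crank_by(+70°): θ ← -17° +70° = 53°
rotate_crank_by(-80°): θ ← 53° -80° = -27°
rotate_crank_by(-21°): θ ← -27° -21° = -48°
rotate_crank_by(+54°): θ ← -48° +54° = 6°
rotate_crank_by(+75°): θ ← 6° +75° = 81°
crank pin P = (r cos θ, r sin θ) = (4.067296, 25.679897)
h = r sin θ − e = 25.679897 − 7 = 18.679897
sin φ = h / L = 18.679897 / 193 = 0.09678703
φ = arcsin(0.09678703) = 5.554183°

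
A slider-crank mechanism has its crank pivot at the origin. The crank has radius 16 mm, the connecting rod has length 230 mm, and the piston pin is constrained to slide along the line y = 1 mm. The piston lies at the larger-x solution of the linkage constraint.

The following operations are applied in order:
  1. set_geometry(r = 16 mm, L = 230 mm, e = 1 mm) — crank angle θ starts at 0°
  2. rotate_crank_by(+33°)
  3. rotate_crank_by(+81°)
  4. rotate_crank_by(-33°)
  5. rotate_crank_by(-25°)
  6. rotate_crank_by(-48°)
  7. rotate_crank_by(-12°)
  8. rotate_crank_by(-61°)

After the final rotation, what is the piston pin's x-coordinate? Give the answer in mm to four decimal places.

set_geometry: r = 16 mm, L = 230 mm, e = 1 mm; θ ← 0°
rotate_crank_by(+33°): θ ← 0° +33° = 33°
rotate_crank_by(+81°): θ ← 33° +81° = 114°
rotate_crank_by(-33°): θ ← 114° -33° = 81°
rotate_crank_by(-25°): θ ← 81° -25° = 56°
rotate_crank_by(-48°): θ ← 56° -48° = 8°
rotate_crank_by(-12°): θ ← 8° -12° = -4°
rotate_crank_by(-61°): θ ← -4° -61° = -65°
crank pin P = (r cos θ, r sin θ) = (6.761892, -14.500925)
h = r sin θ − e = -14.500925 − 1 = -15.500925
x = r cos θ + √(L² − h²) = 6.761892 + √(52900.0 − 240.2787) = 6.761892 + 229.477061 = 236.238953

236.2390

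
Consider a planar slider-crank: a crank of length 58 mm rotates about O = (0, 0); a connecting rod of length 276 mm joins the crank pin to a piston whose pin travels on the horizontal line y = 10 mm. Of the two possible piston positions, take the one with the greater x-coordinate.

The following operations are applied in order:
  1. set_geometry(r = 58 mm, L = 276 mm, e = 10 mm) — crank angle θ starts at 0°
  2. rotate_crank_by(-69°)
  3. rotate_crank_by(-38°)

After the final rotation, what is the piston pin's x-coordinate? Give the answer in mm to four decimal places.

set_geometry: r = 58 mm, L = 276 mm, e = 10 mm; θ ← 0°
rotate_crank_by(-69°): θ ← 0° -69° = -69°
rotate_crank_by(-38°): θ ← -69° -38° = -107°
crank pin P = (r cos θ, r sin θ) = (-16.957559, -55.465676)
h = r sin θ − e = -55.465676 − 10 = -65.465676
x = r cos θ + √(L² − h²) = -16.957559 + √(76176.0 − 4285.7547) = -16.957559 + 268.123563 = 251.166005

251.1660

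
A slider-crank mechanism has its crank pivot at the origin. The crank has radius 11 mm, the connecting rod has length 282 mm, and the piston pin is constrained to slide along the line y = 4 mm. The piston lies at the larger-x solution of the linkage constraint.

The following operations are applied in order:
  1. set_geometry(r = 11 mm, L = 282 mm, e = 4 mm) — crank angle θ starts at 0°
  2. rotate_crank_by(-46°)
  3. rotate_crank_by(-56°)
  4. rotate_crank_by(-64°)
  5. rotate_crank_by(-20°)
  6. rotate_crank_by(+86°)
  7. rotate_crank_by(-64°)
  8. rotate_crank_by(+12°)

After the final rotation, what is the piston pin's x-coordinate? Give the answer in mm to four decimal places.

set_geometry: r = 11 mm, L = 282 mm, e = 4 mm; θ ← 0°
rotate_crank_by(-46°): θ ← 0° -46° = -46°
rotate_crank_by(-56°): θ ← -46° -56° = -102°
rotate_crank_by(-64°): θ ← -102° -64° = -166°
rotate_crank_by(-20°): θ ← -166° -20° = -186°
rotate_crank_by(+86°): θ ← -186° +86° = -100°
rotate_crank_by(-64°): θ ← -100° -64° = -164°
rotate_crank_by(+12°): θ ← -164° +12° = -152°
crank pin P = (r cos θ, r sin θ) = (-9.712424, -5.164187)
h = r sin θ − e = -5.164187 − 4 = -9.164187
x = r cos θ + √(L² − h²) = -9.712424 + √(79524.0 − 83.9823) = -9.712424 + 281.851056 = 272.138632

272.1386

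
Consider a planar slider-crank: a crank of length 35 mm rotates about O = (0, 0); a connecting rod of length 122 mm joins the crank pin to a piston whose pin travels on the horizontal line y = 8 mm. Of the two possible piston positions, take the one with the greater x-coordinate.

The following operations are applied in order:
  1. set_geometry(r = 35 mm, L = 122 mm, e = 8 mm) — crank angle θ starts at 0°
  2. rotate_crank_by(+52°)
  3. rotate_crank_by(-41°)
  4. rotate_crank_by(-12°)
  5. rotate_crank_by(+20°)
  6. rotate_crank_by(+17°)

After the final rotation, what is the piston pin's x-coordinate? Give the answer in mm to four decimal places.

149.6660

set_geometry: r = 35 mm, L = 122 mm, e = 8 mm; θ ← 0°
rotate_crank_by(+52°): θ ← 0° +52° = 52°
rotate_crank_by(-41°): θ ← 52° -41° = 11°
rotate_crank_by(-12°): θ ← 11° -12° = -1°
rotate_crank_by(+20°): θ ← -1° +20° = 19°
rotate_crank_by(+17°): θ ← 19° +17° = 36°
crank pin P = (r cos θ, r sin θ) = (28.315595, 20.572484)
h = r sin θ − e = 20.572484 − 8 = 12.572484
x = r cos θ + √(L² − h²) = 28.315595 + √(14884.0 − 158.0673) = 28.315595 + 121.350454 = 149.666049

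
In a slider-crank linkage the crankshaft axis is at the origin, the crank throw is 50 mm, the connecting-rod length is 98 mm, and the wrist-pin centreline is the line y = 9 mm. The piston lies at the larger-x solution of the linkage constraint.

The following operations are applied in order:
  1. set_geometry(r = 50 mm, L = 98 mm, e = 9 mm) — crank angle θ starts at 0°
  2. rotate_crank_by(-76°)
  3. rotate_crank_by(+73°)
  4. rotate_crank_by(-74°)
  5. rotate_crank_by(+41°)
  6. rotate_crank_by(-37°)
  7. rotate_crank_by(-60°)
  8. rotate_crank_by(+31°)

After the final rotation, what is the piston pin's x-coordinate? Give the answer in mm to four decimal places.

set_geometry: r = 50 mm, L = 98 mm, e = 9 mm; θ ← 0°
rotate_crank_by(-76°): θ ← 0° -76° = -76°
rotate_crank_by(+73°): θ ← -76° +73° = -3°
rotate_crank_by(-74°): θ ← -3° -74° = -77°
rotate_crank_by(+41°): θ ← -77° +41° = -36°
rotate_crank_by(-37°): θ ← -36° -37° = -73°
rotate_crank_by(-60°): θ ← -73° -60° = -133°
rotate_crank_by(+31°): θ ← -133° +31° = -102°
crank pin P = (r cos θ, r sin θ) = (-10.395585, -48.907380)
h = r sin θ − e = -48.907380 − 9 = -57.907380
x = r cos θ + √(L² − h²) = -10.395585 + √(9604.0 − 3353.2647) = -10.395585 + 79.061592 = 68.666008

68.6660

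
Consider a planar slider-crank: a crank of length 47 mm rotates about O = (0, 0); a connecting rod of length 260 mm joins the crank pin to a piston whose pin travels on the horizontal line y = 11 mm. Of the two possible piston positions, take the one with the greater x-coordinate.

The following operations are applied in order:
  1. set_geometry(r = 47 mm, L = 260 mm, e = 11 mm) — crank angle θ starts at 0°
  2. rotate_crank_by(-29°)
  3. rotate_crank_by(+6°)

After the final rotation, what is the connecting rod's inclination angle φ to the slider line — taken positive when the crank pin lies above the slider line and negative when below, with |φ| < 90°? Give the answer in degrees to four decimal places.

set_geometry: r = 47 mm, L = 260 mm, e = 11 mm; θ ← 0°
rotate_crank_by(-29°): θ ← 0° -29° = -29°
rotate_crank_by(+6°): θ ← -29° +6° = -23°
crank pin P = (r cos θ, r sin θ) = (43.263728, -18.364363)
h = r sin θ − e = -18.364363 − 11 = -29.364363
sin φ = h / L = -29.364363 / 260 = -0.11293986
φ = arcsin(-0.11293986) = -6.484813°

-6.4848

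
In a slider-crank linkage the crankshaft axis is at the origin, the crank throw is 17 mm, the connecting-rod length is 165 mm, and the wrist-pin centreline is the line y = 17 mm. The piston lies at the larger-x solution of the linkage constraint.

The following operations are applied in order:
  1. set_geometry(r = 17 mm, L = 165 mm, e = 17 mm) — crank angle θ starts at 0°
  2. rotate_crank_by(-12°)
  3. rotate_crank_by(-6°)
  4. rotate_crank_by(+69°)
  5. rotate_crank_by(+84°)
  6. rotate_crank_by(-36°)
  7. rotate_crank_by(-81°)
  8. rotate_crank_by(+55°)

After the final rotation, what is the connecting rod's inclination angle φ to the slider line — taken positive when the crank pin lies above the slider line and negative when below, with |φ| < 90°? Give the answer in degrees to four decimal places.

-0.2579

set_geometry: r = 17 mm, L = 165 mm, e = 17 mm; θ ← 0°
rotate_crank_by(-12°): θ ← 0° -12° = -12°
rotate_crank_by(-6°): θ ← -12° -6° = -18°
rotate_crank_by(+69°): θ ← -18° +69° = 51°
rotate_crank_by(+84°): θ ← 51° +84° = 135°
rotate_crank_by(-36°): θ ← 135° -36° = 99°
rotate_crank_by(-81°): θ ← 99° -81° = 18°
rotate_crank_by(+55°): θ ← 18° +55° = 73°
crank pin P = (r cos θ, r sin θ) = (4.970319, 16.257181)
h = r sin θ − e = 16.257181 − 17 = -0.742819
sin φ = h / L = -0.742819 / 165 = -0.00450193
φ = arcsin(-0.00450193) = -0.257943°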